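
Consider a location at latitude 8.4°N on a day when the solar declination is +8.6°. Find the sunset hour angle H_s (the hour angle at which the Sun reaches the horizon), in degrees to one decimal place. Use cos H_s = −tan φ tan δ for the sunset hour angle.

−tan φ tan δ = −(0.1477)(0.1512) = -0.0223; H_s = arccos(-0.0223) = 91.28°.

91.3°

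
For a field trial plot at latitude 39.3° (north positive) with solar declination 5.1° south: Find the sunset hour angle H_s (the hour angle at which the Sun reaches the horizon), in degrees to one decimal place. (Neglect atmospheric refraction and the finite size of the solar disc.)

85.8°

cos H_s = −tan(39.3°) · tan(-5.1°) = 0.0730, so H_s = arccos(0.0730) = 85.81°.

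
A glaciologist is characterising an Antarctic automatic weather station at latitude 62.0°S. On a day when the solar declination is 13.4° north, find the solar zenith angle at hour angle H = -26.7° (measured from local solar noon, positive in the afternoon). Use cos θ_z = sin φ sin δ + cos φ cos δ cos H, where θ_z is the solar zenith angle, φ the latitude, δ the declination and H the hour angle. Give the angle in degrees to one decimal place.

78.3°

With φ = -62.0°, δ = 13.4°, H = -26.70°: sin φ sin δ = -0.2046, cos φ cos δ cos H = 0.4080, so cos θ_z = 0.2034.
θ_z = arccos(0.2034) = 78.26°.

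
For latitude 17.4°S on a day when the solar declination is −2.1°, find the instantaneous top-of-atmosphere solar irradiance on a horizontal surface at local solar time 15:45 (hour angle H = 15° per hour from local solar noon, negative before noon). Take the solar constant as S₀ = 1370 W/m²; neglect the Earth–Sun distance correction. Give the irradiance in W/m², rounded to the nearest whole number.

Hour angle H = 15° × (15.75 − 12) = 56.25°.
cos θ_z = sin φ sin δ + cos φ cos δ cos H = (-0.2990)(-0.0366) + (0.9542)(0.9993)(0.5556) = 0.5407.
Top-of-atmosphere irradiance = S₀ cos θ_z = 1370 × 0.5407 = 740.76 W/m².

741 W/m²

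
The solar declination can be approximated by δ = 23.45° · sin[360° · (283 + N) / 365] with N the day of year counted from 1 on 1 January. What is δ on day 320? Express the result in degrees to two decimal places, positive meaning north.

-19.15°

360 × (283 + 320) / 365 = 594.740°; sin(594.740°) = -0.8165.
δ = 23.45 × -0.8165 = -19.147° ≈ -19.15°.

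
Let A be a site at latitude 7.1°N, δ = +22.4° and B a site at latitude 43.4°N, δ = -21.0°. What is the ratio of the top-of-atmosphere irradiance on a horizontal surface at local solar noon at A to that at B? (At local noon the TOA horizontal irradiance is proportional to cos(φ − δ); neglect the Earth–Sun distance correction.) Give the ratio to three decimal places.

A: cos θ_z = cos(7.1° − (22.4°)) = 0.9646.
B: cos θ_z = cos(43.4° − (-21.0°)) = 0.4321.
Ratio A/B = 0.9646 / 0.4321 = 2.2324.

2.232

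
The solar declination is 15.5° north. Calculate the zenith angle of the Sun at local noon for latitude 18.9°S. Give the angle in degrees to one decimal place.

At local solar noon the hour angle is zero, so the zenith angle is |φ − δ| = |-18.9° − (15.5°)| = 34.4°.

34.4°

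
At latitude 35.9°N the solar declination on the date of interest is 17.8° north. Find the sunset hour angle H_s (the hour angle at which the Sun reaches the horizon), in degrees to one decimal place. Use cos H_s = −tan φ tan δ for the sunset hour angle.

103.4°

The sunset hour angle satisfies cos H_s = −tan φ tan δ = -0.2324, giving H_s = 103.44°.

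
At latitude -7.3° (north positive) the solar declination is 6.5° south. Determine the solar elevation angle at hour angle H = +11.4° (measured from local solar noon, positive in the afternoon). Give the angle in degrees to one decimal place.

78.7°

cos θ_z = sin(-7.3°) sin(-6.5°) + cos(-7.3°) cos(-6.5°) cos(11.40°) = 0.0144 + 0.9661 = 0.9805.
θ_z = arccos(0.9805) = 11.33°, so the elevation is 90° − 11.33° = 78.67°.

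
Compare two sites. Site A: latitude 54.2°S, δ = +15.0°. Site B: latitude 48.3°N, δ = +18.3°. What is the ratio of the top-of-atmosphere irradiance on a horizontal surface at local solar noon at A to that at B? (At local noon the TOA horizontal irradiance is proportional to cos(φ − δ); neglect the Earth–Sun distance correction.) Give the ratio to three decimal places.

0.410

A: cos θ_z = cos(-54.2° − (15.0°)) = 0.3551.
B: cos θ_z = cos(48.3° − (18.3°)) = 0.8660.
Ratio A/B = 0.3551 / 0.8660 = 0.4100.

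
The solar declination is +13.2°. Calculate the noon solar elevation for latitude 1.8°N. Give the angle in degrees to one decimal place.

78.6°

At local solar noon the hour angle is zero, so the elevation is 90° − |φ − δ| = 90° − |1.8° − (13.2°)| = 90° − 11.4° = 78.6°.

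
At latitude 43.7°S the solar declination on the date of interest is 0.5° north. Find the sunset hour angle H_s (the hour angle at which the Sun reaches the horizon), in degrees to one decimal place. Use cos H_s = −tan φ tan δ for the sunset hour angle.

−tan φ tan δ = −(-0.9556)(0.0087) = 0.0083; H_s = arccos(0.0083) = 89.52°.

89.5°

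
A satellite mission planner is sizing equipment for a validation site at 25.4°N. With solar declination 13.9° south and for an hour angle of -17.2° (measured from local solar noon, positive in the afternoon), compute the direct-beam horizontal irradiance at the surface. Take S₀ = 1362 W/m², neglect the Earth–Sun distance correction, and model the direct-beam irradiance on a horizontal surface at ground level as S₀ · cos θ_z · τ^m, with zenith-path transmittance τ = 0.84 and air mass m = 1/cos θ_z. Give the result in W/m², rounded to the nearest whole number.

cos θ_z = sin(25.4°) sin(-13.9°) + cos(25.4°) cos(-13.9°) cos(-17.20°) = -0.1030 + 0.8377 = 0.7347.
Air mass m = 1/cos θ_z = 1/0.7347 = 1.361; τ^m = 0.84^1.361 = 0.7888.
Surface direct beam = 1362 × 0.7347 × 0.7888 = 789.32 W/m².

789 W/m²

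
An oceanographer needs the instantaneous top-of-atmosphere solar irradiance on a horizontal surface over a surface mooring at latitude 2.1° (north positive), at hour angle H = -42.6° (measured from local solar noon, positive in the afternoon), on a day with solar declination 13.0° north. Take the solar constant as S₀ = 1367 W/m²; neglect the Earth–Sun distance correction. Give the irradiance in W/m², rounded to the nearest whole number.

991 W/m²

cos θ_z = sin(2.1°) sin(13.0°) + cos(2.1°) cos(13.0°) cos(-42.60°) = 0.0082 + 0.7167 = 0.7249.
Top-of-atmosphere irradiance = S₀ cos θ_z = 1367 × 0.7249 = 990.94 W/m².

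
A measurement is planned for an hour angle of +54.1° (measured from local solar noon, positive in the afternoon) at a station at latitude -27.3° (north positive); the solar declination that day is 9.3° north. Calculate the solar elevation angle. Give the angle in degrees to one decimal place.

cos θ_z = sin(-27.3°) sin(9.3°) + cos(-27.3°) cos(9.3°) cos(54.10°) = -0.0741 + 0.5142 = 0.4401.
θ_z = arccos(0.4401) = 63.89°, so the elevation is 90° − 63.89° = 26.11°.

26.1°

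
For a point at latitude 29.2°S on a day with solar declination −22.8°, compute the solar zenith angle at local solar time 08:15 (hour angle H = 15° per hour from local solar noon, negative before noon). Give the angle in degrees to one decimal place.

50.5°

Hour angle H = 15° × (8.25 − 12) = -56.25°.
cos θ_z = sin(-29.2°) sin(-22.8°) + cos(-29.2°) cos(-22.8°) cos(-56.25°) = 0.1891 + 0.4471 = 0.6362.
θ_z = arccos(0.6362) = 50.49°.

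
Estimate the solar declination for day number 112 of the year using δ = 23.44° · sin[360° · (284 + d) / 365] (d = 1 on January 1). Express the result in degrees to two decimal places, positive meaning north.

360 × (284 + 112) / 365 = 390.575°; sin(390.575°) = 0.5087.
δ = 23.44 × 0.5087 = 11.924° ≈ +11.92°.

+11.92°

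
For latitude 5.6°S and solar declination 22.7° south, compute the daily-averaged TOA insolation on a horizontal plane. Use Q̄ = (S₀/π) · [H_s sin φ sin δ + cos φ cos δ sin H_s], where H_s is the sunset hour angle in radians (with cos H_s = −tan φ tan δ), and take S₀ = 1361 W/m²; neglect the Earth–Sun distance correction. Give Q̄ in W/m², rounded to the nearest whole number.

424 W/m²

The sunset hour angle satisfies cos H_s = −tan φ tan δ = -0.0410, giving H_s = 92.35°. In radians, H_s = 1.6118.
H_s sin φ sin δ = 1.6118 × -0.0976 × -0.3859 = 0.0607.
cos φ cos δ sin H_s = 0.9952 × 0.9225 × 0.9992 = 0.9173.
Q̄ = (1361/π) × (0.0607 + 0.9173) = 433.22 × 0.9780 = 423.69 W/m².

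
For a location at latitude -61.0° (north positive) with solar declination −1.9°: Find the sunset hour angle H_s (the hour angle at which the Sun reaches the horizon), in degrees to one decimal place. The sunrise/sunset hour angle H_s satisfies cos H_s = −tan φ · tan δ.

The sunset hour angle satisfies cos H_s = −tan φ tan δ = -0.0598, giving H_s = 93.43°.

93.4°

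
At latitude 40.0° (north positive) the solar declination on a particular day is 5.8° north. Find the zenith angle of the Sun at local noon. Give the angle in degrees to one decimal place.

At local solar noon the hour angle is zero, so the zenith angle is |φ − δ| = |40.0° − (5.8°)| = 34.2°.

34.2°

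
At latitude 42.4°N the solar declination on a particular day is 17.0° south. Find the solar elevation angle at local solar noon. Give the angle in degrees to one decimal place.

30.6°

At local solar noon the hour angle is zero, so the elevation is 90° − |φ − δ| = 90° − |42.4° − (-17.0°)| = 90° − 59.4° = 30.6°.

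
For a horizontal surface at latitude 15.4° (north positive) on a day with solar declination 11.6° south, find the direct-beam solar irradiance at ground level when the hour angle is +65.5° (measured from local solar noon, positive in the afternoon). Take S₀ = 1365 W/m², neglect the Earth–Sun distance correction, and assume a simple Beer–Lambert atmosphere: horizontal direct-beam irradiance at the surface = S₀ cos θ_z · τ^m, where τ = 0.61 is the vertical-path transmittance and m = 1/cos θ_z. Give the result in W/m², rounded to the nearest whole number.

cos θ_z = sin(15.4°) sin(-11.6°) + cos(15.4°) cos(-11.6°) cos(65.50°) = -0.0534 + 0.3916 = 0.3382.
Air mass m = 1/cos θ_z = 1/0.3382 = 2.957; τ^m = 0.61^2.957 = 0.2319.
Surface direct beam = 1365 × 0.3382 × 0.2319 = 107.06 W/m².

107 W/m²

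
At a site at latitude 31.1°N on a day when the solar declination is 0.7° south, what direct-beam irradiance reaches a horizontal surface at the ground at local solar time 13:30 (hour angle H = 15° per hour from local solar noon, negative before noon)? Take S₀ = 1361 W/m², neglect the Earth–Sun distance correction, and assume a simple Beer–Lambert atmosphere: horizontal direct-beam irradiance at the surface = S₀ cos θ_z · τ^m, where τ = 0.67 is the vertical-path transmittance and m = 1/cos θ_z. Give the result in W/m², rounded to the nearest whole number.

Hour angle H = 15° × (13.5 − 12) = 22.50°.
With φ = 31.1°, δ = -0.7°, H = 22.50°: sin φ sin δ = -0.0063, cos φ cos δ cos H = 0.7910, so cos θ_z = 0.7847.
Air mass m = 1/cos θ_z = 1/0.7847 = 1.274; τ^m = 0.67^1.274 = 0.6004.
Surface direct beam = 1361 × 0.7847 × 0.6004 = 641.21 W/m².

641 W/m²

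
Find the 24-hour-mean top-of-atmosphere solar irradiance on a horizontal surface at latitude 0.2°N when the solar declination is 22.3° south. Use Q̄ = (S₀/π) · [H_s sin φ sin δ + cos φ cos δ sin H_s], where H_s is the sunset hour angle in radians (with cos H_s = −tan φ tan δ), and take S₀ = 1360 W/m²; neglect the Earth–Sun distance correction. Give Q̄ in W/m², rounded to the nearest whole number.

400 W/m²

−tan φ tan δ = −(0.0035)(-0.4101) = 0.0014; H_s = arccos(0.0014) = 89.92°. In radians, H_s = 1.5694.
H_s sin φ sin δ = 1.5694 × 0.0035 × -0.3795 = -0.0021.
cos φ cos δ sin H_s = 1.0000 × 0.9252 × 1.0000 = 0.9252.
Q̄ = (1360/π) × (-0.0021 + 0.9252) = 432.90 × 0.9231 = 399.61 W/m².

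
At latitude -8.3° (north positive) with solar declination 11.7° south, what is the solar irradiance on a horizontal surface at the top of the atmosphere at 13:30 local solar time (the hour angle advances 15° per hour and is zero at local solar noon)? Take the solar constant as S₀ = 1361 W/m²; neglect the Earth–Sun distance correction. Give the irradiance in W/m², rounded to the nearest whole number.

Hour angle H = 15° × (13.5 − 12) = 22.50°.
cos θ_z = sin φ sin δ + cos φ cos δ cos H = (-0.1444)(-0.2028) + (0.9895)(0.9792)(0.9239) = 0.9245.
Top-of-atmosphere irradiance = S₀ cos θ_z = 1361 × 0.9245 = 1258.24 W/m².

1258 W/m²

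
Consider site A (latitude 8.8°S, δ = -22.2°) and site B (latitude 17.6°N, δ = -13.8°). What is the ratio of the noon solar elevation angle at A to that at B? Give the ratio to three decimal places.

1.307

A: 90° − |-8.8 − (-22.2)| = 76.60°.
B: 90° − |17.6 − (-13.8)| = 58.60°.
Ratio A/B = 76.6000 / 58.6000 = 1.3072.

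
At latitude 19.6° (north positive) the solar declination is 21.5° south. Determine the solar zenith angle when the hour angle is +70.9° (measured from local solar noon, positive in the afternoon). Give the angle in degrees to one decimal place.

With φ = 19.6°, δ = -21.5°, H = 70.90°: sin φ sin δ = -0.1229, cos φ cos δ cos H = 0.2868, so cos θ_z = 0.1639.
θ_z = arccos(0.1639) = 80.57°.

80.6°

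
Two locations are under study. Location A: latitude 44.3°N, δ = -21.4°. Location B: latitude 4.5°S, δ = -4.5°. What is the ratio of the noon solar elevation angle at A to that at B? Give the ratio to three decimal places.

A: 90° − |44.3 − (-21.4)| = 24.30°.
B: 90° − |-4.5 − (-4.5)| = 90.00°.
Ratio A/B = 24.3000 / 90.0000 = 0.2700.

0.270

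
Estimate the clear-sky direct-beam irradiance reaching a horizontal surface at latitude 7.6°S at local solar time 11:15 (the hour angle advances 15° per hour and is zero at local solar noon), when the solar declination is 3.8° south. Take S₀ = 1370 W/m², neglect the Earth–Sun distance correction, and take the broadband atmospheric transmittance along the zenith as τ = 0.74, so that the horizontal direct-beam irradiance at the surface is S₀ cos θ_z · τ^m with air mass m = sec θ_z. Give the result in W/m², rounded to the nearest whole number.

986 W/m²

Hour angle H = 15° × (11.25 − 12) = -11.25°.
cos θ_z = sin φ sin δ + cos φ cos δ cos H = (-0.1323)(-0.0663) + (0.9912)(0.9978)(0.9808) = 0.9788.
Air mass m = 1/cos θ_z = 1/0.9788 = 1.022; τ^m = 0.74^1.022 = 0.7351.
Surface direct beam = 1370 × 0.9788 × 0.7351 = 985.74 W/m².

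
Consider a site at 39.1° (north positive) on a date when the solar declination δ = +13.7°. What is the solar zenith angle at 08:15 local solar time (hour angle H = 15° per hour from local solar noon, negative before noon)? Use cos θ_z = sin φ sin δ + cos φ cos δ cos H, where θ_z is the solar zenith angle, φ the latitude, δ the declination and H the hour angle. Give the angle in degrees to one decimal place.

55.4°

Hour angle H = 15° × (8.25 − 12) = -56.25°.
With φ = 39.1°, δ = 13.7°, H = -56.25°: sin φ sin δ = 0.1494, cos φ cos δ cos H = 0.4189, so cos θ_z = 0.5683.
θ_z = arccos(0.5683) = 55.37°.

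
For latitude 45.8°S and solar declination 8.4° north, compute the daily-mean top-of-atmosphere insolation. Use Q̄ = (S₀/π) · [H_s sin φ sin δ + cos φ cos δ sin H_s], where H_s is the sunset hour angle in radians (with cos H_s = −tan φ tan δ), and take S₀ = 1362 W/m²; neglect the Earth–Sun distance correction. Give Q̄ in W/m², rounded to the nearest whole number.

The sunset hour angle satisfies cos H_s = −tan φ tan δ = 0.1518, giving H_s = 81.27°. In radians, H_s = 1.4184.
H_s sin φ sin δ = 1.4184 × -0.7169 × 0.1461 = -0.1486.
cos φ cos δ sin H_s = 0.6972 × 0.9893 × 0.9884 = 0.6817.
Q̄ = (1362/π) × (-0.1486 + 0.6817) = 433.54 × 0.5331 = 231.12 W/m².

231 W/m²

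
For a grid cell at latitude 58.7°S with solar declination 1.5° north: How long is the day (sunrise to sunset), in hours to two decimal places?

11.67 hours

The sunset hour angle satisfies cos H_s = −tan φ tan δ = 0.0431, giving H_s = 87.53°.
Day length = 2 H_s / 15° h⁻¹ = 175.06° / 15 = 11.671 h.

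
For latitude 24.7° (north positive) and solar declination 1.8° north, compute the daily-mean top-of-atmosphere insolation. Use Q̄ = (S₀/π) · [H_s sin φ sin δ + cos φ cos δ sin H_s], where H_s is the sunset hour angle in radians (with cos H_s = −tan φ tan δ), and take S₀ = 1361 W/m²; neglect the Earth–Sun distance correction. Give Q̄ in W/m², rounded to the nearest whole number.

The sunset hour angle satisfies cos H_s = −tan φ tan δ = -0.0145, giving H_s = 90.83°. In radians, H_s = 1.5853.
H_s sin φ sin δ = 1.5853 × 0.4179 × 0.0314 = 0.0208.
cos φ cos δ sin H_s = 0.9085 × 0.9995 × 0.9999 = 0.9080.
Q̄ = (1361/π) × (0.0208 + 0.9080) = 433.22 × 0.9288 = 402.37 W/m².

402 W/m²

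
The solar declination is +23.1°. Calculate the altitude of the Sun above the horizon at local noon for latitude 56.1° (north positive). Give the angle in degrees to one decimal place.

57.0°

At local solar noon the hour angle is zero, so the elevation is 90° − |φ − δ| = 90° − |56.1° − (23.1°)| = 90° − 33.0° = 57.0°.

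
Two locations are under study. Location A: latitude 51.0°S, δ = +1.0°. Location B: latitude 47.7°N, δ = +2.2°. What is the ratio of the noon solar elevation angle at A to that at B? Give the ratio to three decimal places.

0.854

A: 90° − |-51.0 − (1.0)| = 38.00°.
B: 90° − |47.7 − (2.2)| = 44.50°.
Ratio A/B = 38.0000 / 44.5000 = 0.8539.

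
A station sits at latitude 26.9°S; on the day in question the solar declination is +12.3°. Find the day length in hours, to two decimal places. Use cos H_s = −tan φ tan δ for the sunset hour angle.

−tan φ tan δ = −(-0.5073)(0.2180) = 0.1106; H_s = arccos(0.1106) = 83.65°.
Day length = 2 H_s / 15° h⁻¹ = 167.30° / 15 = 11.153 h.

11.15 hours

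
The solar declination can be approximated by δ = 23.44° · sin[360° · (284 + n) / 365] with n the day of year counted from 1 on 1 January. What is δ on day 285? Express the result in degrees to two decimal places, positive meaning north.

360 × (284 + 285) / 365 = 561.205°; sin(561.205°) = -0.3617.
δ = 23.44 × -0.3617 = -8.478° ≈ -8.48°.

-8.48°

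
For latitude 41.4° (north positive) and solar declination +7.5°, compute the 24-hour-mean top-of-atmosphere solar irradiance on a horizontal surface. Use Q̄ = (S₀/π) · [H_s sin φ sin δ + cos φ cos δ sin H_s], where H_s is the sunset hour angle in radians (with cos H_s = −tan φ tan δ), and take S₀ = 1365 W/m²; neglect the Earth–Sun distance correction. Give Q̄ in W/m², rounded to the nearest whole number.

384 W/m²

cos H_s = −tan(41.4°) · tan(7.5°) = -0.1161, so H_s = arccos(-0.1161) = 96.67°. In radians, H_s = 1.6872.
H_s sin φ sin δ = 1.6872 × 0.6613 × 0.1305 = 0.1456.
cos φ cos δ sin H_s = 0.7501 × 0.9914 × 0.9932 = 0.7386.
Q̄ = (1365/π) × (0.1456 + 0.7386) = 434.49 × 0.8842 = 384.18 W/m².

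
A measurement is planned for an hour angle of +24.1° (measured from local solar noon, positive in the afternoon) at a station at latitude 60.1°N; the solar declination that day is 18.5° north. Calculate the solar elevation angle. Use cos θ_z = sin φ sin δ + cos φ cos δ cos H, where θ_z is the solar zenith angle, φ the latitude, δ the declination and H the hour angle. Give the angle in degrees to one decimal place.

45.0°

cos θ_z = sin φ sin δ + cos φ cos δ cos H = (0.8669)(0.3173) + (0.4985)(0.9483)(0.9128) = 0.7066.
θ_z = arccos(0.7066) = 45.04°, so the elevation is 90° − 45.04° = 44.96°.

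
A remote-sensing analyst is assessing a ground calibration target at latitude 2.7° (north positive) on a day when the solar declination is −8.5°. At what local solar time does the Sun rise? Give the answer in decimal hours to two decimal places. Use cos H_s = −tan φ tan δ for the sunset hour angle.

−tan φ tan δ = −(0.0472)(-0.1495) = 0.0071; H_s = arccos(0.0071) = 89.59°.
Sunrise is at 12 − H_s/15 = 12 − 5.973 = 6.027 h local solar time.

6.03 h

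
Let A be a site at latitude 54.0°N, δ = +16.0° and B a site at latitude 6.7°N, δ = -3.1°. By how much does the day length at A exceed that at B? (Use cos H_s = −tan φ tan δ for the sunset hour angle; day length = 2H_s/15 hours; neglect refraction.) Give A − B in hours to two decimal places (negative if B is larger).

+3.15 h

A: H_s = arccos(−tan 54.0° · tan 16.0°) = 113.25°, so 2H_s/15 = 15.1000 h.
B: H_s = arccos(−tan 6.7° · tan -3.1°) = 89.64°, so 2H_s/15 = 11.9520 h.
A − B = 15.1000 − 11.9520 = 3.1480 h.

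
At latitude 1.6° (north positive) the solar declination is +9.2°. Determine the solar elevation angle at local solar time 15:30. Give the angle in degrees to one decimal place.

37.2°

Hour angle H = 15° × (15.5 − 12) = 52.50°.
With φ = 1.6°, δ = 9.2°, H = 52.50°: sin φ sin δ = 0.0045, cos φ cos δ cos H = 0.6007, so cos θ_z = 0.6052.
θ_z = arccos(0.6052) = 52.76°, so the elevation is 90° − 52.76° = 37.24°.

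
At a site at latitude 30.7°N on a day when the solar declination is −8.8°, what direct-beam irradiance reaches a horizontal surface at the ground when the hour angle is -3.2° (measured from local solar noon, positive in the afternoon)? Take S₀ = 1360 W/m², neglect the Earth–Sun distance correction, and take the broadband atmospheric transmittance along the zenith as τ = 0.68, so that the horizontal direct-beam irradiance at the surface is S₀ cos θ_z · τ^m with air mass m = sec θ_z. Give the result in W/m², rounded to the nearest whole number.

cos θ_z = sin(30.7°) sin(-8.8°) + cos(30.7°) cos(-8.8°) cos(-3.20°) = -0.0781 + 0.8484 = 0.7703.
Air mass m = 1/cos θ_z = 1/0.7703 = 1.298; τ^m = 0.68^1.298 = 0.6062.
Surface direct beam = 1360 × 0.7703 × 0.6062 = 635.06 W/m².

635 W/m²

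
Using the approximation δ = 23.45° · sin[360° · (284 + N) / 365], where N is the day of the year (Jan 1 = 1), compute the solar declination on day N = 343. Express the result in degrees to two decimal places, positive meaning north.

-22.97°

360 × (284 + 343) / 365 = 618.411°; sin(618.411°) = -0.9796.
δ = 23.45 × -0.9796 = -22.972° ≈ -22.97°.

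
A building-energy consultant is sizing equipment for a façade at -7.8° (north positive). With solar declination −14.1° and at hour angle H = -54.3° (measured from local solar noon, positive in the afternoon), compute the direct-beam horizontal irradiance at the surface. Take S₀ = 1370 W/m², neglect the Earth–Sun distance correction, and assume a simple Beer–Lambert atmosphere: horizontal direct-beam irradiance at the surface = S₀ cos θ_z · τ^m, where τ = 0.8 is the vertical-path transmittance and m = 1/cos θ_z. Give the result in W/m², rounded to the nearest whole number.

With φ = -7.8°, δ = -14.1°, H = -54.30°: sin φ sin δ = 0.0331, cos φ cos δ cos H = 0.5607, so cos θ_z = 0.5938.
Air mass m = 1/cos θ_z = 1/0.5938 = 1.684; τ^m = 0.8^1.684 = 0.6868.
Surface direct beam = 1370 × 0.5938 × 0.6868 = 558.72 W/m².

559 W/m²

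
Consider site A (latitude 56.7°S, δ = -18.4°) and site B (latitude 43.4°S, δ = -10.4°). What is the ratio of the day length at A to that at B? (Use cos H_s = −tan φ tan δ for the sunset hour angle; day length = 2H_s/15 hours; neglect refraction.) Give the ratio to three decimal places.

A: H_s = arccos(−tan -56.7° · tan -18.4°) = 120.43°, so 2H_s/15 = 16.0573 h.
B: H_s = arccos(−tan -43.4° · tan -10.4°) = 99.99°, so 2H_s/15 = 13.3320 h.
Ratio A/B = 16.0573 / 13.3320 = 1.2044.

1.204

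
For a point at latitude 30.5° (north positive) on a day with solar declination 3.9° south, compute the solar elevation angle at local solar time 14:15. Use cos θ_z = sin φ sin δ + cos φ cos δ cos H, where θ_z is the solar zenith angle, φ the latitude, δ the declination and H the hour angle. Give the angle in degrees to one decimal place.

42.9°

Hour angle H = 15° × (14.25 − 12) = 33.75°.
cos θ_z = sin φ sin δ + cos φ cos δ cos H = (0.5075)(-0.0680) + (0.8616)(0.9977)(0.8315) = 0.6803.
θ_z = arccos(0.6803) = 47.13°, so the elevation is 90° − 47.13° = 42.87°.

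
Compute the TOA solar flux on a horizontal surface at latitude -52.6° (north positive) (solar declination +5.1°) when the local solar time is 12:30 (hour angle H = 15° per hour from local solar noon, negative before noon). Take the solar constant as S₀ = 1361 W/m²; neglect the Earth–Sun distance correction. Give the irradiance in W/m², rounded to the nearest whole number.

720 W/m²

Hour angle H = 15° × (12.5 − 12) = 7.50°.
With φ = -52.6°, δ = 5.1°, H = 7.50°: sin φ sin δ = -0.0706, cos φ cos δ cos H = 0.5998, so cos θ_z = 0.5292.
Top-of-atmosphere irradiance = S₀ cos θ_z = 1361 × 0.5292 = 720.24 W/m².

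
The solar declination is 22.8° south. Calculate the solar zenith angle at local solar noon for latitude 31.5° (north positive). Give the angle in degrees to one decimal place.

54.3°

At local solar noon the hour angle is zero, so the zenith angle is |φ − δ| = |31.5° − (-22.8°)| = 54.3°.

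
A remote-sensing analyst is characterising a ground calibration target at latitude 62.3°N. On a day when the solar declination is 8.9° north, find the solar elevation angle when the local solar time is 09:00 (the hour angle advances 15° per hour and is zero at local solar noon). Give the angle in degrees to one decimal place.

Hour angle H = 15° × (9 − 12) = -45.00°.
cos θ_z = sin φ sin δ + cos φ cos δ cos H = (0.8854)(0.1547) + (0.4648)(0.9880)(0.7071) = 0.4617.
θ_z = arccos(0.4617) = 62.50°, so the elevation is 90° − 62.50° = 27.50°.

27.5°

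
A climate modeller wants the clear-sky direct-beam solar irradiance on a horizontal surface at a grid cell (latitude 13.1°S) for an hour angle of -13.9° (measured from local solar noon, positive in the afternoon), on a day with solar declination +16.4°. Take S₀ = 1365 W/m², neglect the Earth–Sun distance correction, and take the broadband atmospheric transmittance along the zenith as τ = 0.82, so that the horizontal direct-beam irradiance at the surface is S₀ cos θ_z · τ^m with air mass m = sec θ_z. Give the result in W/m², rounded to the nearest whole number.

909 W/m²

cos θ_z = sin(-13.1°) sin(16.4°) + cos(-13.1°) cos(16.4°) cos(-13.90°) = -0.0640 + 0.9070 = 0.8430.
Air mass m = 1/cos θ_z = 1/0.8430 = 1.186; τ^m = 0.82^1.186 = 0.7903.
Surface direct beam = 1365 × 0.8430 × 0.7903 = 909.39 W/m².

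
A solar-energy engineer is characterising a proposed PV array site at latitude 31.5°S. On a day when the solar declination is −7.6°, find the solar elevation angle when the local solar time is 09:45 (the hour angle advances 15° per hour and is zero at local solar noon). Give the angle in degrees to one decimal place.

50.5°

Hour angle H = 15° × (9.75 − 12) = -33.75°.
cos θ_z = sin φ sin δ + cos φ cos δ cos H = (-0.5225)(-0.1323) + (0.8526)(0.9912)(0.8315) = 0.7718.
θ_z = arccos(0.7718) = 39.48°, so the elevation is 90° − 39.48° = 50.52°.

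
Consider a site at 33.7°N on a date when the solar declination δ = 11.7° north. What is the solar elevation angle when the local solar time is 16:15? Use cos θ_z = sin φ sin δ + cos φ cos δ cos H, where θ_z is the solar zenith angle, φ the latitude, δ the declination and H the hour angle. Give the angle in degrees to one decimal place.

Hour angle H = 15° × (16.25 − 12) = 63.75°.
cos θ_z = sin φ sin δ + cos φ cos δ cos H = (0.5548)(0.2028) + (0.8320)(0.9792)(0.4423) = 0.4729.
θ_z = arccos(0.4729) = 61.78°, so the elevation is 90° − 61.78° = 28.22°.

28.2°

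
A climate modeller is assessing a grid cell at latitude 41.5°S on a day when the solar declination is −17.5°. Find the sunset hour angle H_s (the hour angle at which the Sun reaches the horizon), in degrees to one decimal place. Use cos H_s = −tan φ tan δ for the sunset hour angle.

cos H_s = −tan(-41.5°) · tan(-17.5°) = -0.2790, so H_s = arccos(-0.2790) = 106.20°.

106.2°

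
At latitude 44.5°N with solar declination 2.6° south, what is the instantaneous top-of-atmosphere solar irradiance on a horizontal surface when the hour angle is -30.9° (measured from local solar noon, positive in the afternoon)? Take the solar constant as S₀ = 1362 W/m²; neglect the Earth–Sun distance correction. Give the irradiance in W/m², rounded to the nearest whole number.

cos θ_z = sin φ sin δ + cos φ cos δ cos H = (0.7009)(-0.0454) + (0.7133)(0.9990)(0.8581) = 0.5796.
Top-of-atmosphere irradiance = S₀ cos θ_z = 1362 × 0.5796 = 789.42 W/m².

789 W/m²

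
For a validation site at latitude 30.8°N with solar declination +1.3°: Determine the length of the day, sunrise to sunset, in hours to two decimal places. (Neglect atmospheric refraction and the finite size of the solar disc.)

12.10 hours

The sunset hour angle satisfies cos H_s = −tan φ tan δ = -0.0135, giving H_s = 90.77°.
Day length = 2 H_s / 15° h⁻¹ = 181.54° / 15 = 12.103 h.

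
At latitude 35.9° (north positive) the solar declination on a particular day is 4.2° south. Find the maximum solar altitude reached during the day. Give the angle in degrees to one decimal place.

49.9°

At local solar noon the hour angle is zero, so the elevation is 90° − |φ − δ| = 90° − |35.9° − (-4.2°)| = 90° − 40.1° = 49.9°.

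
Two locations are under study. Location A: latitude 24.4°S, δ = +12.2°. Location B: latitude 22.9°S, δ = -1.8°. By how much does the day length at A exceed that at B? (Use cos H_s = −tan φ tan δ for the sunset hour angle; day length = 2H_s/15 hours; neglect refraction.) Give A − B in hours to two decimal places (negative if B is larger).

-0.85 h

A: H_s = arccos(−tan -24.4° · tan 12.2°) = 84.37°, so 2H_s/15 = 11.2493 h.
B: H_s = arccos(−tan -22.9° · tan -1.8°) = 90.76°, so 2H_s/15 = 12.1013 h.
A − B = 11.2493 − 12.1013 = -0.8520 h.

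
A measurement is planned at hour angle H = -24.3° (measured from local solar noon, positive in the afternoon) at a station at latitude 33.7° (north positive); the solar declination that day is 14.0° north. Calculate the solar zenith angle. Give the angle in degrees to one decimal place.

cos θ_z = sin φ sin δ + cos φ cos δ cos H = (0.5548)(0.2419) + (0.8320)(0.9703)(0.9114) = 0.8700.
θ_z = arccos(0.8700) = 29.54°.

29.5°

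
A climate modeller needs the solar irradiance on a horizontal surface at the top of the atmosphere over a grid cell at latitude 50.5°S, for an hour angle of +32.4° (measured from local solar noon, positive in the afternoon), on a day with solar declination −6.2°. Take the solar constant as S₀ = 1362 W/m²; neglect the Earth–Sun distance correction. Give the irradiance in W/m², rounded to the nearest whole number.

With φ = -50.5°, δ = -6.2°, H = 32.40°: sin φ sin δ = 0.0833, cos φ cos δ cos H = 0.5339, so cos θ_z = 0.6172.
Top-of-atmosphere irradiance = S₀ cos θ_z = 1362 × 0.6172 = 840.63 W/m².

841 W/m²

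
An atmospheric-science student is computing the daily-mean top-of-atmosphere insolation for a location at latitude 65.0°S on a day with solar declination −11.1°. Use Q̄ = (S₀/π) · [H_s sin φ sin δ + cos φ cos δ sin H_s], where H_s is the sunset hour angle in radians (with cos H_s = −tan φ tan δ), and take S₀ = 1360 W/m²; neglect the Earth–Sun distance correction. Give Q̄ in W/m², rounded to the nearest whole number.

−tan φ tan δ = −(-2.1445)(-0.1962) = -0.4208; H_s = arccos(-0.4208) = 114.89°. In radians, H_s = 2.0052.
H_s sin φ sin δ = 2.0052 × -0.9063 × -0.1925 = 0.3498.
cos φ cos δ sin H_s = 0.4226 × 0.9813 × 0.9071 = 0.3762.
Q̄ = (1360/π) × (0.3498 + 0.3762) = 432.90 × 0.7260 = 314.29 W/m².

314 W/m²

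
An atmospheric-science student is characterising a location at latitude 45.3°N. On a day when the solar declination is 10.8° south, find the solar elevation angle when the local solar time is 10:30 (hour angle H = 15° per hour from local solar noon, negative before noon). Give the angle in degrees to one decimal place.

Hour angle H = 15° × (10.5 − 12) = -22.50°.
With φ = 45.3°, δ = -10.8°, H = -22.50°: sin φ sin δ = -0.1332, cos φ cos δ cos H = 0.6383, so cos θ_z = 0.5051.
θ_z = arccos(0.5051) = 59.66°, so the elevation is 90° − 59.66° = 30.34°.

30.3°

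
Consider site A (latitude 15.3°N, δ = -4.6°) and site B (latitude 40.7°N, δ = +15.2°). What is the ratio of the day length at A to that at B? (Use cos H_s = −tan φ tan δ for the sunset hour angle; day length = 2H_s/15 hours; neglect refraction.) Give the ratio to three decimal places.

A: H_s = arccos(−tan 15.3° · tan -4.6°) = 88.74°, so 2H_s/15 = 11.8320 h.
B: H_s = arccos(−tan 40.7° · tan 15.2°) = 103.51°, so 2H_s/15 = 13.8013 h.
Ratio A/B = 11.8320 / 13.8013 = 0.8573.

0.857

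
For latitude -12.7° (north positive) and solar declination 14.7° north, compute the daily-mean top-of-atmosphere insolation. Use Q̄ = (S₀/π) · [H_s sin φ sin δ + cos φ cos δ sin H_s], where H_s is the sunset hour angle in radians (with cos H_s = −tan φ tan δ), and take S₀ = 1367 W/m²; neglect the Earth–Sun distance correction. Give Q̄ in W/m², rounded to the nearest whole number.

The sunset hour angle satisfies cos H_s = −tan φ tan δ = 0.0591, giving H_s = 86.61°. In radians, H_s = 1.5116.
H_s sin φ sin δ = 1.5116 × -0.2198 × 0.2538 = -0.0843.
cos φ cos δ sin H_s = 0.9755 × 0.9673 × 0.9982 = 0.9419.
Q̄ = (1367/π) × (-0.0843 + 0.9419) = 435.13 × 0.8576 = 373.17 W/m².

373 W/m²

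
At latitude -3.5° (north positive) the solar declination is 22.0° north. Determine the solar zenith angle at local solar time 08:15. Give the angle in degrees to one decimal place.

60.6°

Hour angle H = 15° × (8.25 − 12) = -56.25°.
cos θ_z = sin φ sin δ + cos φ cos δ cos H = (-0.0610)(0.3746) + (0.9981)(0.9272)(0.5556) = 0.4913.
θ_z = arccos(0.4913) = 60.57°.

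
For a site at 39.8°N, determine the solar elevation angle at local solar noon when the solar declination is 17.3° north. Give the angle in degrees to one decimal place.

67.5°

At local solar noon the hour angle is zero, so the elevation is 90° − |φ − δ| = 90° − |39.8° − (17.3°)| = 90° − 22.5° = 67.5°.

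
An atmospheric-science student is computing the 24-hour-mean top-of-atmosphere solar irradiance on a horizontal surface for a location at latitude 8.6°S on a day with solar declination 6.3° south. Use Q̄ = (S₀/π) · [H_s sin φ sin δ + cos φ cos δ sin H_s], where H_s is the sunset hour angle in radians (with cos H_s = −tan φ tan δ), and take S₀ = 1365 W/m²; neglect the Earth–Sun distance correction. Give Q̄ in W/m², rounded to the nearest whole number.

438 W/m²

−tan φ tan δ = −(-0.1512)(-0.1104) = -0.0167; H_s = arccos(-0.0167) = 90.96°. In radians, H_s = 1.5876.
H_s sin φ sin δ = 1.5876 × -0.1495 × -0.1097 = 0.0260.
cos φ cos δ sin H_s = 0.9888 × 0.9940 × 0.9999 = 0.9828.
Q̄ = (1365/π) × (0.0260 + 0.9828) = 434.49 × 1.0088 = 438.31 W/m².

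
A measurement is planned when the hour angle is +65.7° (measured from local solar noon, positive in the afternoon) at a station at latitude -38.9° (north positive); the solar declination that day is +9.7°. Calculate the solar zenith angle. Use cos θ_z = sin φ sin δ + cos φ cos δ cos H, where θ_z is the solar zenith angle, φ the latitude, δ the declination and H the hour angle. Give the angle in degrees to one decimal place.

cos θ_z = sin(-38.9°) sin(9.7°) + cos(-38.9°) cos(9.7°) cos(65.70°) = -0.1058 + 0.3157 = 0.2099.
θ_z = arccos(0.2099) = 77.88°.

77.9°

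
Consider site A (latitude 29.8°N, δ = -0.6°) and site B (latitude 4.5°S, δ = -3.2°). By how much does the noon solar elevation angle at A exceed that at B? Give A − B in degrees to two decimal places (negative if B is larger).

-29.10°

A: 90° − |29.8 − (-0.6)| = 59.60°.
B: 90° − |-4.5 − (-3.2)| = 88.70°.
A − B = 59.60 − 88.70 = -29.10°.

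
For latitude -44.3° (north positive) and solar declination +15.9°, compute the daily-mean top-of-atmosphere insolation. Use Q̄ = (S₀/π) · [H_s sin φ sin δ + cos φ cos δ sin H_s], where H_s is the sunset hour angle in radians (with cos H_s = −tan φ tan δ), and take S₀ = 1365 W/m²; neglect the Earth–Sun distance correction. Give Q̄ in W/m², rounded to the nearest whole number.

180 W/m²

The sunset hour angle satisfies cos H_s = −tan φ tan δ = 0.2780, giving H_s = 73.86°. In radians, H_s = 1.2891.
H_s sin φ sin δ = 1.2891 × -0.6984 × 0.2740 = -0.2467.
cos φ cos δ sin H_s = 0.7157 × 0.9617 × 0.9606 = 0.6612.
Q̄ = (1365/π) × (-0.2467 + 0.6612) = 434.49 × 0.4145 = 180.10 W/m².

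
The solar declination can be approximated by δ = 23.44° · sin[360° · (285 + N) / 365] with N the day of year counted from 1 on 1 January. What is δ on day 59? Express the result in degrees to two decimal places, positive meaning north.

360 × (285 + 59) / 365 = 339.288°; sin(339.288°) = -0.3537.
δ = 23.44 × -0.3537 = -8.291° ≈ -8.29°.

-8.29°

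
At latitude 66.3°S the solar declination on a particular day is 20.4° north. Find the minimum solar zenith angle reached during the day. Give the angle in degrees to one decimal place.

86.7°

At local solar noon the hour angle is zero, so the zenith angle is |φ − δ| = |-66.3° − (20.4°)| = 86.7°.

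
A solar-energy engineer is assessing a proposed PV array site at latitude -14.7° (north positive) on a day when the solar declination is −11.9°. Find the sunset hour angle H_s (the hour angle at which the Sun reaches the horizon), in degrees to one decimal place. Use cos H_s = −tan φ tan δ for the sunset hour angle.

The sunset hour angle satisfies cos H_s = −tan φ tan δ = -0.0553, giving H_s = 93.17°.

93.2°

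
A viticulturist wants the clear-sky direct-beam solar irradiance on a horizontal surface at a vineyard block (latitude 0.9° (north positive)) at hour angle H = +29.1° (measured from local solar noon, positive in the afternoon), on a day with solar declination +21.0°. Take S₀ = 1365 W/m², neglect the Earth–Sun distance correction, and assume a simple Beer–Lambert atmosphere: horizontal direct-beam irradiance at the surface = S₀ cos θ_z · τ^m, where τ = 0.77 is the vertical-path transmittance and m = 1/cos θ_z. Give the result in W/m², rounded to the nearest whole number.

With φ = 0.9°, δ = 21.0°, H = 29.10°: sin φ sin δ = 0.0056, cos φ cos δ cos H = 0.8156, so cos θ_z = 0.8212.
Air mass m = 1/cos θ_z = 1/0.8212 = 1.218; τ^m = 0.77^1.218 = 0.7274.
Surface direct beam = 1365 × 0.8212 × 0.7274 = 815.37 W/m².

815 W/m²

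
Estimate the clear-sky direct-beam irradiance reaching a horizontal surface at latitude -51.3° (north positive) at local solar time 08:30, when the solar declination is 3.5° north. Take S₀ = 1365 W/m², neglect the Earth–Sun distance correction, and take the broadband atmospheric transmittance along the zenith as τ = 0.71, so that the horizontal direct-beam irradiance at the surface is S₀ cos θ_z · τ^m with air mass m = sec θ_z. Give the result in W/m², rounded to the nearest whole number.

Hour angle H = 15° × (8.5 − 12) = -52.50°.
cos θ_z = sin φ sin δ + cos φ cos δ cos H = (-0.7804)(0.0610) + (0.6252)(0.9981)(0.6088) = 0.3323.
Air mass m = 1/cos θ_z = 1/0.3323 = 3.009; τ^m = 0.71^3.009 = 0.3568.
Surface direct beam = 1365 × 0.3323 × 0.3568 = 161.84 W/m².

162 W/m²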